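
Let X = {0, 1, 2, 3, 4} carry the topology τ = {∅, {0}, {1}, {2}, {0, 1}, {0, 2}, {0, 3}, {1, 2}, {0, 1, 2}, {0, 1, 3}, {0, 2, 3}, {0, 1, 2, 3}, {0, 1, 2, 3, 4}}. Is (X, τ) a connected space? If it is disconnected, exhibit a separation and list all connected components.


(X, τ) is connected.

Find clopen sets (U ∈ τ with X ∖ U ∈ τ):
  U = ∅, X ∖ U = {0, 1, 2, 3, 4} — both open, so U is clopen.
  U = {0, 1, 2, 3, 4}, X ∖ U = ∅ — both open, so U is clopen.
Only trivial clopens (∅ and X) exist, so (X, τ) is connected.
Compute connected components by grouping points that agree on all clopens:
  component: {0, 1, 2, 3, 4}


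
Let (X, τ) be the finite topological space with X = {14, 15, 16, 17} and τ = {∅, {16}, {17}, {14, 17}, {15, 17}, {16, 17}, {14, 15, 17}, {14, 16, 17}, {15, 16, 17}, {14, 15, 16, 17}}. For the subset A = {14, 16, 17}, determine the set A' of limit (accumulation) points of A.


A' = {14, 15}

For each x ∈ X, list the open sets U ∈ τ with x ∈ U, then check whether U ∩ (A ∖ {x}) ≠ ∅ for every such U.
  x = 14: opens ∋ x are {14, 17}, {14, 15, 17}, {14, 16, 17}, {14, 15, 16, 17}; each meets A ∖ {14}, so x IS a limit point.
  x = 15: opens ∋ x are {15, 17}, {14, 15, 17}, {15, 16, 17}, {14, 15, 16, 17}; each meets A ∖ {15}, so x IS a limit point.
  x = 16: open {16} ∋ x has {16} ∩ (A ∖ {16}) = ∅, so x is NOT a limit point.
  x = 17: open {17} ∋ x has {17} ∩ (A ∖ {17}) = ∅, so x is NOT a limit point.
Collecting: A' = {14, 15}.


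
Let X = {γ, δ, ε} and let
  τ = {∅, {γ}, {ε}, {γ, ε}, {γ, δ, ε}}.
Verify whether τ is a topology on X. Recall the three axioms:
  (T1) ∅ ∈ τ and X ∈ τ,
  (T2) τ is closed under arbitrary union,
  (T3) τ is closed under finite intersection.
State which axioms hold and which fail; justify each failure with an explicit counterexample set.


τ IS a topology on X.

Axiom (T1): ∅ ∈ τ? Yes; X ∈ τ? Yes.
Axiom (T2/T3): check pairwise unions and intersections of members of τ.
All pairwise intersections and unions checked — each lies in τ. Therefore τ satisfies (T1), (T2), (T3): it IS a topology on X.


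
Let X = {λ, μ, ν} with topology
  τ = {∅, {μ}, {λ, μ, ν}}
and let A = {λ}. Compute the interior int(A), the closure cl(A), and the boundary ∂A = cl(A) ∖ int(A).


int(A) = ∅, cl(A) = {λ, ν}, ∂A = {λ, ν}.

Closed sets in (X, τ) are complements of opens:
  closed(X, τ) = {∅, {λ, ν}, {λ, μ, ν}}.
int(A) = ⋃ {U ∈ τ : U ⊆ A}. Opens contained in A: ∅.
Taking the union of these: int(A) = ∅.
cl(A) = ⋂ {C closed : A ⊆ C}. Closed sets containing A: {λ, ν}, {λ, μ, ν}.
Intersecting these: cl(A) = {λ, ν}.
∂A = cl(A) ∖ int(A) = {λ, ν} ∖ ∅ = {λ, ν}.


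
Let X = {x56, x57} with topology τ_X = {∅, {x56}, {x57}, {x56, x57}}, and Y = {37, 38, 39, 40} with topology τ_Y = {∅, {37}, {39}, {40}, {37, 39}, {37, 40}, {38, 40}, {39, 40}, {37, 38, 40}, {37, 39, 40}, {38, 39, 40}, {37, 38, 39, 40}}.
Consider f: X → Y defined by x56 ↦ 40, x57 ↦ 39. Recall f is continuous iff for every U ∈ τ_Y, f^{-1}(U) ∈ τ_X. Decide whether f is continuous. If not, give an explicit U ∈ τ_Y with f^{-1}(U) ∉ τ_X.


f IS continuous.

Compute f^{-1}(U) for each U ∈ τ_Y:
  U = ∅: f^{-1}(U) = ∅ ∈ τ_X ✓.
  U = {37}: f^{-1}(U) = ∅ ∈ τ_X ✓.
  U = {39}: f^{-1}(U) = {x57} ∈ τ_X ✓.
  U = {40}: f^{-1}(U) = {x56} ∈ τ_X ✓.
  U = {37, 39}: f^{-1}(U) = {x57} ∈ τ_X ✓.
  U = {37, 40}: f^{-1}(U) = {x56} ∈ τ_X ✓.
  U = {38, 40}: f^{-1}(U) = {x56} ∈ τ_X ✓.
  U = {39, 40}: f^{-1}(U) = {x56, x57} ∈ τ_X ✓.
  U = {37, 38, 40}: f^{-1}(U) = {x56} ∈ τ_X ✓.
  U = {37, 39, 40}: f^{-1}(U) = {x56, x57} ∈ τ_X ✓.
  U = {38, 39, 40}: f^{-1}(U) = {x56, x57} ∈ τ_X ✓.
  U = {37, 38, 39, 40}: f^{-1}(U) = {x56, x57} ∈ τ_X ✓.
Every preimage lies in τ_X, so f IS continuous.


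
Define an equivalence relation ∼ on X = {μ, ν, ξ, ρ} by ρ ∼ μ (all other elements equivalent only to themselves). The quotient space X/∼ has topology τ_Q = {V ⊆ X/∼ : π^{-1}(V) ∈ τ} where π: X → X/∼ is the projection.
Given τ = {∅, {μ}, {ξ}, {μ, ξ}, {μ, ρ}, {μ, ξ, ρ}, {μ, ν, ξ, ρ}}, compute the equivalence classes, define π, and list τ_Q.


X/∼ = {[μ=ρ], [ν], [ξ]}; |τ_Q| = 5.

Equivalence classes: [μ=ρ], [ν], [ξ].
Quotient map π: X → X/∼ sends μ ↦ [μ=ρ], ν ↦ [ν], ξ ↦ [ξ], ρ ↦ [μ=ρ].
For each subset V ⊆ X/∼, compute π^{-1}(V) ⊆ X and check whether π^{-1}(V) ∈ τ. V is open in τ_Q iff π^{-1}(V) ∈ τ.
  V = {}: π^{-1}(V) = ∅ ∈ τ ✓.
  V = {[μ=ρ]}: π^{-1}(V) = {μ, ρ} ∈ τ ✓.
  V = {[ν]}: π^{-1}(V) = {ν} ∉ τ ✗.
  V = {[μ=ρ], [ν]}: π^{-1}(V) = {μ, ν, ρ} ∉ τ ✗.
  V = {[ξ]}: π^{-1}(V) = {ξ} ∈ τ ✓.
  V = {[μ=ρ], [ξ]}: π^{-1}(V) = {μ, ξ, ρ} ∈ τ ✓.
  V = {[ν], [ξ]}: π^{-1}(V) = {ν, ξ} ∉ τ ✗.
  V = {[μ=ρ], [ν], [ξ]}: π^{-1}(V) = {μ, ν, ξ, ρ} ∈ τ ✓.
Open sets in the quotient: τ_Q = {{}, {[μ=ρ]}, {[ξ]}, {[μ=ρ], [ξ]}, {[μ=ρ], [ν], [ξ]}} (5 elements).


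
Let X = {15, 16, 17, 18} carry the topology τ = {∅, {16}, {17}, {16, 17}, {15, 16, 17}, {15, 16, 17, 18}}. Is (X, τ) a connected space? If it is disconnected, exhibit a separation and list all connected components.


(X, τ) is connected.

Find clopen sets (U ∈ τ with X ∖ U ∈ τ):
  U = ∅, X ∖ U = {15, 16, 17, 18} — both open, so U is clopen.
  U = {15, 16, 17, 18}, X ∖ U = ∅ — both open, so U is clopen.
Only trivial clopens (∅ and X) exist, so (X, τ) is connected.
Compute connected components by grouping points that agree on all clopens:
  component: {15, 16, 17, 18}


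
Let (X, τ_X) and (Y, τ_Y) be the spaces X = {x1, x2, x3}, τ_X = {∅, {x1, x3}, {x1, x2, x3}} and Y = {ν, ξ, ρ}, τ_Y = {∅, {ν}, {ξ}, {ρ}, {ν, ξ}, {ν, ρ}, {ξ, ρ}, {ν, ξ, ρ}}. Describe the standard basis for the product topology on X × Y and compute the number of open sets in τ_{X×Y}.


Basis B = {∅ × ∅, {x1, x3} × {ν}, {x1, x3} × {ξ}, {x1, x3} × {ρ}, {x1, x2, x3} × {ν}, {x1, x2, x3} × {ξ}, {x1, x2, x3} × {ρ}, {x1, x3} × {ν, ξ}, {x1, x3} × {ν, ρ}, {x1, x3} × {ξ, ρ}, {x1, x3} × {ν, ξ, ρ}, {x1, x2, x3} × {ν, ξ}, {x1, x2, x3} × {ν, ρ}, {x1, x2, x3} × {ξ, ρ}, {x1, x2, x3} × {ν, ξ, ρ}}; |τ_{X×Y}| = 27.

Enumerate products U × V with U ∈ τ_X, V ∈ τ_Y (deduplicated):
  ∅ × ∅ = {} (∅)
  {x1, x3} × {ν} = {(x1,ν), (x3,ν)}
  {x1, x3} × {ξ} = {(x1,ξ), (x3,ξ)}
  {x1, x3} × {ρ} = {(x1,ρ), (x3,ρ)}
  {x1, x2, x3} × {ν} = {(x1,ν), (x2,ν), (x3,ν)}
  {x1, x2, x3} × {ξ} = {(x1,ξ), (x2,ξ), (x3,ξ)}
  {x1, x2, x3} × {ρ} = {(x1,ρ), (x2,ρ), (x3,ρ)}
  {x1, x3} × {ν, ξ} = {(x1,ν), (x1,ξ), (x3,ν), (x3,ξ)}
  {x1, x3} × {ν, ρ} = {(x1,ν), (x1,ρ), (x3,ν), (x3,ρ)}
  {x1, x3} × {ξ, ρ} = {(x1,ξ), (x1,ρ), (x3,ξ), (x3,ρ)}
  {x1, x3} × {ν, ξ, ρ} = {(x1,ν), (x1,ξ), (x1,ρ), (x3,ν), (x3,ξ), (x3,ρ)}
  {x1, x2, x3} × {ν, ξ} = {(x1,ν), (x1,ξ), (x2,ν), (x2,ξ), (x3,ν), (x3,ξ)}
  {x1, x2, x3} × {ν, ρ} = {(x1,ν), (x1,ρ), (x2,ν), (x2,ρ), (x3,ν), (x3,ρ)}
  {x1, x2, x3} × {ξ, ρ} = {(x1,ξ), (x1,ρ), (x2,ξ), (x2,ρ), (x3,ξ), (x3,ρ)}
  {x1, x2, x3} × {ν, ξ, ρ} = {(x1,ν), (x1,ξ), (x1,ρ), (x2,ν), (x2,ξ), (x2,ρ), (x3,ν), (x3,ξ), (x3,ρ)}
These 15 distinct sets form the basis B.
Close under arbitrary unions to get τ_{X×Y}; counting gives |τ_{X×Y}| = 27.


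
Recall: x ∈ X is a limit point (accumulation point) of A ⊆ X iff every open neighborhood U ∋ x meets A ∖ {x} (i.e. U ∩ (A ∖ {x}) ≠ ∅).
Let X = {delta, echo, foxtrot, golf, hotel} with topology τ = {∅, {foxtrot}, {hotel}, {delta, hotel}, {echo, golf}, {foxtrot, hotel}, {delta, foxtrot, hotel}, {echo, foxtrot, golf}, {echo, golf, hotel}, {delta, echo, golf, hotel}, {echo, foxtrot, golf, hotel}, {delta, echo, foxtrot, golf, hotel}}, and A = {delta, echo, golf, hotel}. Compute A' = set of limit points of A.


A' = {delta, echo, golf}

For each x ∈ X, list the open sets U ∈ τ with x ∈ U, then check whether U ∩ (A ∖ {x}) ≠ ∅ for every such U.
  x = delta: opens ∋ x are {delta, hotel}, {delta, foxtrot, hotel}, {delta, echo, golf, hotel}, {delta, echo, foxtrot, golf, hotel}; each meets A ∖ {delta}, so x IS a limit point.
  x = echo: opens ∋ x are {echo, golf}, {echo, foxtrot, golf}, {echo, golf, hotel}, {delta, echo, golf, hotel}, {echo, foxtrot, golf, hotel}, {delta, echo, foxtrot, golf, hotel}; each meets A ∖ {echo}, so x IS a limit point.
  x = foxtrot: open {foxtrot} ∋ x has {foxtrot} ∩ (A ∖ {foxtrot}) = ∅, so x is NOT a limit point.
  x = golf: opens ∋ x are {echo, golf}, {echo, foxtrot, golf}, {echo, golf, hotel}, {delta, echo, golf, hotel}, {echo, foxtrot, golf, hotel}, {delta, echo, foxtrot, golf, hotel}; each meets A ∖ {golf}, so x IS a limit point.
  x = hotel: open {hotel} ∋ x has {hotel} ∩ (A ∖ {hotel}) = ∅, so x is NOT a limit point.
Collecting: A' = {delta, echo, golf}.


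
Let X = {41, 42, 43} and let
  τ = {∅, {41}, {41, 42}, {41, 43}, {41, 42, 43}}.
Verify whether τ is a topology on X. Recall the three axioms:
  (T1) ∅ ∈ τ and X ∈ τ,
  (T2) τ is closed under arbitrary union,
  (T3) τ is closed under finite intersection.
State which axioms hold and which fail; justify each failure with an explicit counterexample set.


τ IS a topology on X.

Axiom (T1): ∅ ∈ τ? Yes; X ∈ τ? Yes.
Axiom (T2/T3): check pairwise unions and intersections of members of τ.
All pairwise intersections and unions checked — each lies in τ. Therefore τ satisfies (T1), (T2), (T3): it IS a topology on X.


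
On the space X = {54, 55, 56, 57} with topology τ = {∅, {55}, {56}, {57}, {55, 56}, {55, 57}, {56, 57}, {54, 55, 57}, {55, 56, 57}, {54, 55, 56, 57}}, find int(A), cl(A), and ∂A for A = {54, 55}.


int(A) = {55}, cl(A) = {54, 55}, ∂A = {54}.

Closed sets in (X, τ) are complements of opens:
  closed(X, τ) = {∅, {54}, {56}, {54, 55}, {54, 56}, {54, 57}, {54, 55, 56}, {54, 55, 57}, {54, 56, 57}, {54, 55, 56, 57}}.
int(A) = ⋃ {U ∈ τ : U ⊆ A}. Opens contained in A: ∅, {55}.
Taking the union of these: int(A) = {55}.
cl(A) = ⋂ {C closed : A ⊆ C}. Closed sets containing A: {54, 55}, {54, 55, 56}, {54, 55, 57}, {54, 55, 56, 57}.
Intersecting these: cl(A) = {54, 55}.
∂A = cl(A) ∖ int(A) = {54, 55} ∖ {55} = {54}.


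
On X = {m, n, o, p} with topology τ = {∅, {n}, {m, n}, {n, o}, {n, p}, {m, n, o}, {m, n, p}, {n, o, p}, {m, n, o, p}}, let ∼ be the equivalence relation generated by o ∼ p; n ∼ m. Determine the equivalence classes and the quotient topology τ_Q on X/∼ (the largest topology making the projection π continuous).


X/∼ = {[m=n], [o=p]}; |τ_Q| = 3.

Equivalence classes: [m=n], [o=p].
Quotient map π: X → X/∼ sends m ↦ [m=n], n ↦ [m=n], o ↦ [o=p], p ↦ [o=p].
For each subset V ⊆ X/∼, compute π^{-1}(V) ⊆ X and check whether π^{-1}(V) ∈ τ. V is open in τ_Q iff π^{-1}(V) ∈ τ.
  V = {}: π^{-1}(V) = ∅ ∈ τ ✓.
  V = {[m=n]}: π^{-1}(V) = {m, n} ∈ τ ✓.
  V = {[o=p]}: π^{-1}(V) = {o, p} ∉ τ ✗.
  V = {[m=n], [o=p]}: π^{-1}(V) = {m, n, o, p} ∈ τ ✓.
Open sets in the quotient: τ_Q = {{}, {[m=n]}, {[m=n], [o=p]}} (3 elements).


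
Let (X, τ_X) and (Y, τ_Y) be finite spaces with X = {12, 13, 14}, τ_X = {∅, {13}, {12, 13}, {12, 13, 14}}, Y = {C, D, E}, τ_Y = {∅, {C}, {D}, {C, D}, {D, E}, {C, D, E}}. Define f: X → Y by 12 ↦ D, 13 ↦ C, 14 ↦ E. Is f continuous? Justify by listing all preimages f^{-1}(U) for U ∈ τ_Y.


f is NOT continuous.

Compute f^{-1}(U) for each U ∈ τ_Y:
  U = ∅: f^{-1}(U) = ∅ ∈ τ_X ✓.
  U = {C}: f^{-1}(U) = {13} ∈ τ_X ✓.
  U = {D}: f^{-1}(U) = {12} ∉ τ_X ✗.
  U = {C, D}: f^{-1}(U) = {12, 13} ∈ τ_X ✓.
  U = {D, E}: f^{-1}(U) = {12, 14} ∉ τ_X ✗.
  U = {C, D, E}: f^{-1}(U) = {12, 13, 14} ∈ τ_X ✓.
Found U = {D} with f^{-1}(U) = {12} not in τ_X. Therefore f is NOT continuous.


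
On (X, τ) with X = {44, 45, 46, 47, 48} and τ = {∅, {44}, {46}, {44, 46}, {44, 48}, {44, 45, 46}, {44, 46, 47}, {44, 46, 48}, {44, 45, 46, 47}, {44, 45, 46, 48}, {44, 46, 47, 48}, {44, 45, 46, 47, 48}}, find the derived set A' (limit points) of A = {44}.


A' = {45, 47, 48}

For each x ∈ X, list the open sets U ∈ τ with x ∈ U, then check whether U ∩ (A ∖ {x}) ≠ ∅ for every such U.
  x = 44: open {44} ∋ x has {44} ∩ (A ∖ {44}) = ∅, so x is NOT a limit point.
  x = 45: opens ∋ x are {44, 45, 46}, {44, 45, 46, 47}, {44, 45, 46, 48}, {44, 45, 46, 47, 48}; each meets A ∖ {45}, so x IS a limit point.
  x = 46: open {46} ∋ x has {46} ∩ (A ∖ {46}) = ∅, so x is NOT a limit point.
  x = 47: opens ∋ x are {44, 46, 47}, {44, 45, 46, 47}, {44, 46, 47, 48}, {44, 45, 46, 47, 48}; each meets A ∖ {47}, so x IS a limit point.
  x = 48: opens ∋ x are {44, 48}, {44, 46, 48}, {44, 45, 46, 48}, {44, 46, 47, 48}, {44, 45, 46, 47, 48}; each meets A ∖ {48}, so x IS a limit point.
Collecting: A' = {45, 47, 48}.


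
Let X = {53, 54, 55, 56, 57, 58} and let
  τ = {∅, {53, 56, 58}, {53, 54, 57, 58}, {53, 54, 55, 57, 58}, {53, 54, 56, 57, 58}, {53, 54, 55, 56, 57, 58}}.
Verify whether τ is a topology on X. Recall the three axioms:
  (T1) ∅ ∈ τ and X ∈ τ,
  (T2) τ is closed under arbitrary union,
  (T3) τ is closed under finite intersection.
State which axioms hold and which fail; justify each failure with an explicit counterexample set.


τ is NOT a topology on X.

Axiom (T1): ∅ ∈ τ? Yes; X ∈ τ? Yes.
Axiom (T2/T3): check pairwise unions and intersections of members of τ.
Counterexample for (T3): {53, 56, 58} ∩ {53, 54, 57, 58} = {53, 58} ∉ τ. Therefore τ is NOT a topology.


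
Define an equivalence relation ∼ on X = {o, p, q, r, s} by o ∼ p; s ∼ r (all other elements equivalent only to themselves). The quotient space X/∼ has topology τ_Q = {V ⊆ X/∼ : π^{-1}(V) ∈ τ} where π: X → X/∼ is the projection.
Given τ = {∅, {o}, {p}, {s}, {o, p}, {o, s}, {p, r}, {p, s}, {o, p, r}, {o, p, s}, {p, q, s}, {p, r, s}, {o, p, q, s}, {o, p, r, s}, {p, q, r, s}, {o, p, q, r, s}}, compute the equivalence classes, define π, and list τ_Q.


X/∼ = {[o=p], [q], [r=s]}; |τ_Q| = 4.

Equivalence classes: [o=p], [q], [r=s].
Quotient map π: X → X/∼ sends o ↦ [o=p], p ↦ [o=p], q ↦ [q], r ↦ [r=s], s ↦ [r=s].
For each subset V ⊆ X/∼, compute π^{-1}(V) ⊆ X and check whether π^{-1}(V) ∈ τ. V is open in τ_Q iff π^{-1}(V) ∈ τ.
  V = {}: π^{-1}(V) = ∅ ∈ τ ✓.
  V = {[o=p]}: π^{-1}(V) = {o, p} ∈ τ ✓.
  V = {[q]}: π^{-1}(V) = {q} ∉ τ ✗.
  V = {[o=p], [q]}: π^{-1}(V) = {o, p, q} ∉ τ ✗.
  V = {[r=s]}: π^{-1}(V) = {r, s} ∉ τ ✗.
  V = {[o=p], [r=s]}: π^{-1}(V) = {o, p, r, s} ∈ τ ✓.
  V = {[q], [r=s]}: π^{-1}(V) = {q, r, s} ∉ τ ✗.
  V = {[o=p], [q], [r=s]}: π^{-1}(V) = {o, p, q, r, s} ∈ τ ✓.
Open sets in the quotient: τ_Q = {{}, {[o=p]}, {[o=p], [r=s]}, {[o=p], [q], [r=s]}} (4 elements).


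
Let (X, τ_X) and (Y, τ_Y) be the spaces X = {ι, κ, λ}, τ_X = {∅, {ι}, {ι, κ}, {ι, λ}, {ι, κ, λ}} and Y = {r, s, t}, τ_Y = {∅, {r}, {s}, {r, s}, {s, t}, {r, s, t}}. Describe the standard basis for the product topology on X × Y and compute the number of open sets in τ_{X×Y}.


Basis B = {∅ × ∅, {ι} × {r}, {ι} × {s}, {ι} × {r, s}, {ι, κ} × {r}, {ι, λ} × {r}, {ι} × {s, t}, {ι, κ} × {s}, {ι, λ} × {s}, {ι} × {r, s, t}, {ι, κ, λ} × {r}, {ι, κ, λ} × {s}, {ι, κ} × {r, s}, {ι, λ} × {r, s}, {ι, κ} × {s, t}, {ι, λ} × {s, t}, {ι, κ} × {r, s, t}, {ι, λ} × {r, s, t}, {ι, κ, λ} × {r, s}, {ι, κ, λ} × {s, t}, {ι, κ, λ} × {r, s, t}}; |τ_{X×Y}| = 70.

Enumerate products U × V with U ∈ τ_X, V ∈ τ_Y (deduplicated):
  ∅ × ∅ = {} (∅)
  {ι} × {r} = {(ι,r)}
  {ι} × {s} = {(ι,s)}
  {ι} × {r, s} = {(ι,r), (ι,s)}
  {ι, κ} × {r} = {(ι,r), (κ,r)}
  {ι, λ} × {r} = {(ι,r), (λ,r)}
  {ι} × {s, t} = {(ι,s), (ι,t)}
  {ι, κ} × {s} = {(ι,s), (κ,s)}
  {ι, λ} × {s} = {(ι,s), (λ,s)}
  {ι} × {r, s, t} = {(ι,r), (ι,s), (ι,t)}
  {ι, κ, λ} × {r} = {(ι,r), (κ,r), (λ,r)}
  {ι, κ, λ} × {s} = {(ι,s), (κ,s), (λ,s)}
  {ι, κ} × {r, s} = {(ι,r), (ι,s), (κ,r), (κ,s)}
  {ι, λ} × {r, s} = {(ι,r), (ι,s), (λ,r), (λ,s)}
  {ι, κ} × {s, t} = {(ι,s), (ι,t), (κ,s), (κ,t)}
  {ι, λ} × {s, t} = {(ι,s), (ι,t), (λ,s), (λ,t)}
  {ι, κ} × {r, s, t} = {(ι,r), (ι,s), (ι,t), (κ,r), (κ,s), (κ,t)}
  {ι, λ} × {r, s, t} = {(ι,r), (ι,s), (ι,t), (λ,r), (λ,s), (λ,t)}
  {ι, κ, λ} × {r, s} = {(ι,r), (ι,s), (κ,r), (κ,s), (λ,r), (λ,s)}
  {ι, κ, λ} × {s, t} = {(ι,s), (ι,t), (κ,s), (κ,t), (λ,s), (λ,t)}
  {ι, κ, λ} × {r, s, t} = {(ι,r), (ι,s), (ι,t), (κ,r), (κ,s), (κ,t), (λ,r), (λ,s), (λ,t)}
These 21 distinct sets form the basis B.
Close under arbitrary unions to get τ_{X×Y}; counting gives |τ_{X×Y}| = 70.


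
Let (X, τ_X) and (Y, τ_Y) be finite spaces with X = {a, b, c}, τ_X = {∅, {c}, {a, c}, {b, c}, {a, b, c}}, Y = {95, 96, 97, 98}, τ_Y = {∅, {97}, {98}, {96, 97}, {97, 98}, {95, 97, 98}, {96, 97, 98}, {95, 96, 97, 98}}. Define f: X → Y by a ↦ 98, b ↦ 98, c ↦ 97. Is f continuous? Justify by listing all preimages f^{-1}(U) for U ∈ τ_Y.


f is NOT continuous.

Compute f^{-1}(U) for each U ∈ τ_Y:
  U = ∅: f^{-1}(U) = ∅ ∈ τ_X ✓.
  U = {97}: f^{-1}(U) = {c} ∈ τ_X ✓.
  U = {98}: f^{-1}(U) = {a, b} ∉ τ_X ✗.
  U = {96, 97}: f^{-1}(U) = {c} ∈ τ_X ✓.
  U = {97, 98}: f^{-1}(U) = {a, b, c} ∈ τ_X ✓.
  U = {95, 97, 98}: f^{-1}(U) = {a, b, c} ∈ τ_X ✓.
  U = {96, 97, 98}: f^{-1}(U) = {a, b, c} ∈ τ_X ✓.
  U = {95, 96, 97, 98}: f^{-1}(U) = {a, b, c} ∈ τ_X ✓.
Found U = {98} with f^{-1}(U) = {a, b} not in τ_X. Therefore f is NOT continuous.


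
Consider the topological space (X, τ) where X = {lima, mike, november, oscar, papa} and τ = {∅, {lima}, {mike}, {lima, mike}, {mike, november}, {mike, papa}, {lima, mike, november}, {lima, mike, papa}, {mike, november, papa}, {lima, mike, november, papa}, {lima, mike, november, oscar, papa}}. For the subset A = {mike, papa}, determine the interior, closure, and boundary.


int(A) = {mike, papa}, cl(A) = {mike, november, oscar, papa}, ∂A = {november, oscar}.

Closed sets in (X, τ) are complements of opens:
  closed(X, τ) = {∅, {oscar}, {lima, oscar}, {november, oscar}, {oscar, papa}, {lima, november, oscar}, {lima, oscar, papa}, {november, oscar, papa}, {lima, november, oscar, papa}, {mike, november, oscar, papa}, {lima, mike, november, oscar, papa}}.
int(A) = ⋃ {U ∈ τ : U ⊆ A}. Opens contained in A: ∅, {mike}, {mike, papa}.
Taking the union of these: int(A) = {mike, papa}.
cl(A) = ⋂ {C closed : A ⊆ C}. Closed sets containing A: {mike, november, oscar, papa}, {lima, mike, november, oscar, papa}.
Intersecting these: cl(A) = {mike, november, oscar, papa}.
∂A = cl(A) ∖ int(A) = {mike, november, oscar, papa} ∖ {mike, papa} = {november, oscar}.


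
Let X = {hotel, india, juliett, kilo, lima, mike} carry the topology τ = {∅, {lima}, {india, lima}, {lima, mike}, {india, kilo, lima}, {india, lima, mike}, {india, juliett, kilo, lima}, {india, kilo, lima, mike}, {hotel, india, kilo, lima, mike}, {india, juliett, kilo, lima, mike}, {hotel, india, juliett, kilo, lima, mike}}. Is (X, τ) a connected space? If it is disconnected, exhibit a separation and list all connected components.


(X, τ) is connected.

Find clopen sets (U ∈ τ with X ∖ U ∈ τ):
  U = ∅, X ∖ U = {hotel, india, juliett, kilo, lima, mike} — both open, so U is clopen.
  U = {hotel, india, juliett, kilo, lima, mike}, X ∖ U = ∅ — both open, so U is clopen.
Only trivial clopens (∅ and X) exist, so (X, τ) is connected.
Compute connected components by grouping points that agree on all clopens:
  component: {hotel, india, juliett, kilo, lima, mike}


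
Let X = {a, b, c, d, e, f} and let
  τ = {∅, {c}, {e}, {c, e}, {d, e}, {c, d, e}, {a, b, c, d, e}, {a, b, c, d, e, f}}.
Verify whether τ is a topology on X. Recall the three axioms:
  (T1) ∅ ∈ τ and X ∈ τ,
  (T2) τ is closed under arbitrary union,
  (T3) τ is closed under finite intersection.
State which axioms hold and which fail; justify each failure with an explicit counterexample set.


τ IS a topology on X.

Axiom (T1): ∅ ∈ τ? Yes; X ∈ τ? Yes.
Axiom (T2/T3): check pairwise unions and intersections of members of τ.
All pairwise intersections and unions checked — each lies in τ. Therefore τ satisfies (T1), (T2), (T3): it IS a topology on X.


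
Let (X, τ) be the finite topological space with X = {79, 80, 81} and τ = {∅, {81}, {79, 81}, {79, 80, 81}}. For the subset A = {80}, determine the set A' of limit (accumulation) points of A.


A' = ∅

For each x ∈ X, list the open sets U ∈ τ with x ∈ U, then check whether U ∩ (A ∖ {x}) ≠ ∅ for every such U.
  x = 79: open {79, 81} ∋ x has {79, 81} ∩ (A ∖ {79}) = ∅, so x is NOT a limit point.
  x = 80: open {79, 80, 81} ∋ x has {79, 80, 81} ∩ (A ∖ {80}) = ∅, so x is NOT a limit point.
  x = 81: open {81} ∋ x has {81} ∩ (A ∖ {81}) = ∅, so x is NOT a limit point.
Collecting: A' = ∅.


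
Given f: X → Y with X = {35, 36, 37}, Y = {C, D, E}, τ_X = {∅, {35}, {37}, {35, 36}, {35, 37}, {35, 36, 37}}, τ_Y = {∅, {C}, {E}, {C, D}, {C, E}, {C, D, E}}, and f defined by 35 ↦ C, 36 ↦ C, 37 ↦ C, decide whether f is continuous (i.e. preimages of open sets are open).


f IS continuous.

Compute f^{-1}(U) for each U ∈ τ_Y:
  U = ∅: f^{-1}(U) = ∅ ∈ τ_X ✓.
  U = {C}: f^{-1}(U) = {35, 36, 37} ∈ τ_X ✓.
  U = {E}: f^{-1}(U) = ∅ ∈ τ_X ✓.
  U = {C, D}: f^{-1}(U) = {35, 36, 37} ∈ τ_X ✓.
  U = {C, E}: f^{-1}(U) = {35, 36, 37} ∈ τ_X ✓.
  U = {C, D, E}: f^{-1}(U) = {35, 36, 37} ∈ τ_X ✓.
Every preimage lies in τ_X, so f IS continuous.


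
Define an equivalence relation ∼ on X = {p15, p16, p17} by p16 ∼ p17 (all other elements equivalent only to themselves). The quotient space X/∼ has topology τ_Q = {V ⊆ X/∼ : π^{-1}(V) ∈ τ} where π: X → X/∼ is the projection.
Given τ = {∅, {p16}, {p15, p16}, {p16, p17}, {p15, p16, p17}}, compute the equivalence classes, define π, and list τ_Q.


X/∼ = {[p15], [p16=p17]}; |τ_Q| = 3.

Equivalence classes: [p15], [p16=p17].
Quotient map π: X → X/∼ sends p15 ↦ [p15], p16 ↦ [p16=p17], p17 ↦ [p16=p17].
For each subset V ⊆ X/∼, compute π^{-1}(V) ⊆ X and check whether π^{-1}(V) ∈ τ. V is open in τ_Q iff π^{-1}(V) ∈ τ.
  V = {}: π^{-1}(V) = ∅ ∈ τ ✓.
  V = {[p15]}: π^{-1}(V) = {p15} ∉ τ ✗.
  V = {[p16=p17]}: π^{-1}(V) = {p16, p17} ∈ τ ✓.
  V = {[p15], [p16=p17]}: π^{-1}(V) = {p15, p16, p17} ∈ τ ✓.
Open sets in the quotient: τ_Q = {{}, {[p16=p17]}, {[p15], [p16=p17]}} (3 elements).


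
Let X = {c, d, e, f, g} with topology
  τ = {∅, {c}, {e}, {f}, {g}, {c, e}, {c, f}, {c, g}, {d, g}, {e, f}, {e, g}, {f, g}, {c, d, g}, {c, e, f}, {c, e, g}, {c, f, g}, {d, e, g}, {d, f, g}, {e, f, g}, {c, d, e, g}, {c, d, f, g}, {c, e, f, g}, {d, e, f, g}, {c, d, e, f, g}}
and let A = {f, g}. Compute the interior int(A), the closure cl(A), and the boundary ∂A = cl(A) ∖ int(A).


int(A) = {f, g}, cl(A) = {d, f, g}, ∂A = {d}.

Closed sets in (X, τ) are complements of opens:
  closed(X, τ) = {∅, {c}, {d}, {e}, {f}, {c, d}, {c, e}, {c, f}, {d, e}, {d, f}, {d, g}, {e, f}, {c, d, e}, {c, d, f}, {c, d, g}, {c, e, f}, {d, e, f}, {d, e, g}, {d, f, g}, {c, d, e, f}, {c, d, e, g}, {c, d, f, g}, {d, e, f, g}, {c, d, e, f, g}}.
int(A) = ⋃ {U ∈ τ : U ⊆ A}. Opens contained in A: ∅, {f}, {g}, {f, g}.
Taking the union of these: int(A) = {f, g}.
cl(A) = ⋂ {C closed : A ⊆ C}. Closed sets containing A: {d, f, g}, {c, d, f, g}, {d, e, f, g}, {c, d, e, f, g}.
Intersecting these: cl(A) = {d, f, g}.
∂A = cl(A) ∖ int(A) = {d, f, g} ∖ {f, g} = {d}.


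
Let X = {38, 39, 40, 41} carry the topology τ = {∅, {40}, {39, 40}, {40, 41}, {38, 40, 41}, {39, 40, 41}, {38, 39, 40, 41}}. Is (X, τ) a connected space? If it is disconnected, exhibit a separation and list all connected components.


(X, τ) is connected.

Find clopen sets (U ∈ τ with X ∖ U ∈ τ):
  U = ∅, X ∖ U = {38, 39, 40, 41} — both open, so U is clopen.
  U = {38, 39, 40, 41}, X ∖ U = ∅ — both open, so U is clopen.
Only trivial clopens (∅ and X) exist, so (X, τ) is connected.
Compute connected components by grouping points that agree on all clopens:
  component: {38, 39, 40, 41}


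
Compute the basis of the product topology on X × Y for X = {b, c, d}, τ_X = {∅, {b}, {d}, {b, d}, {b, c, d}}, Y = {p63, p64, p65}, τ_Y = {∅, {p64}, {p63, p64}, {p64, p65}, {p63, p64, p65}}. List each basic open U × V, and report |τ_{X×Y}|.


Basis B = {∅ × ∅, {b} × {p64}, {d} × {p64}, {b} × {p63, p64}, {b} × {p64, p65}, {b, d} × {p64}, {d} × {p63, p64}, {d} × {p64, p65}, {b} × {p63, p64, p65}, {b, c, d} × {p64}, {d} × {p63, p64, p65}, {b, d} × {p63, p64}, {b, d} × {p64, p65}, {b, d} × {p63, p64, p65}, {b, c, d} × {p63, p64}, {b, c, d} × {p64, p65}, {b, c, d} × {p63, p64, p65}}; |τ_{X×Y}| = 50.

Enumerate products U × V with U ∈ τ_X, V ∈ τ_Y (deduplicated):
  ∅ × ∅ = {} (∅)
  {b} × {p64} = {(b,p64)}
  {d} × {p64} = {(d,p64)}
  {b} × {p63, p64} = {(b,p63), (b,p64)}
  {b} × {p64, p65} = {(b,p64), (b,p65)}
  {b, d} × {p64} = {(b,p64), (d,p64)}
  {d} × {p63, p64} = {(d,p63), (d,p64)}
  {d} × {p64, p65} = {(d,p64), (d,p65)}
  {b} × {p63, p64, p65} = {(b,p63), (b,p64), (b,p65)}
  {b, c, d} × {p64} = {(b,p64), (c,p64), (d,p64)}
  {d} × {p63, p64, p65} = {(d,p63), (d,p64), (d,p65)}
  {b, d} × {p63, p64} = {(b,p63), (b,p64), (d,p63), (d,p64)}
  {b, d} × {p64, p65} = {(b,p64), (b,p65), (d,p64), (d,p65)}
  {b, d} × {p63, p64, p65} = {(b,p63), (b,p64), (b,p65), (d,p63), (d,p64), (d,p65)}
  {b, c, d} × {p63, p64} = {(b,p63), (b,p64), (c,p63), (c,p64), (d,p63), (d,p64)}
  {b, c, d} × {p64, p65} = {(b,p64), (b,p65), (c,p64), (c,p65), (d,p64), (d,p65)}
  {b, c, d} × {p63, p64, p65} = {(b,p63), (b,p64), (b,p65), (c,p63), (c,p64), (c,p65), (d,p63), (d,p64), (d,p65)}
These 17 distinct sets form the basis B.
Close under arbitrary unions to get τ_{X×Y}; counting gives |τ_{X×Y}| = 50.


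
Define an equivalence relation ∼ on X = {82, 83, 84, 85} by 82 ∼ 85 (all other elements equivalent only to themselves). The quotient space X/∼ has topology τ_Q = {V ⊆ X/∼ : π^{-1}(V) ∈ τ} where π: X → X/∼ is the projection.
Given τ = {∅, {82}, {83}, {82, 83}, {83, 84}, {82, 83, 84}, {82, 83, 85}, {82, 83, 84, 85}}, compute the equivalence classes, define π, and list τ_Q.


X/∼ = {[82=85], [83], [84]}; |τ_Q| = 5.

Equivalence classes: [82=85], [83], [84].
Quotient map π: X → X/∼ sends 82 ↦ [82=85], 83 ↦ [83], 84 ↦ [84], 85 ↦ [82=85].
For each subset V ⊆ X/∼, compute π^{-1}(V) ⊆ X and check whether π^{-1}(V) ∈ τ. V is open in τ_Q iff π^{-1}(V) ∈ τ.
  V = {}: π^{-1}(V) = ∅ ∈ τ ✓.
  V = {[82=85]}: π^{-1}(V) = {82, 85} ∉ τ ✗.
  V = {[83]}: π^{-1}(V) = {83} ∈ τ ✓.
  V = {[82=85], [83]}: π^{-1}(V) = {82, 83, 85} ∈ τ ✓.
  V = {[84]}: π^{-1}(V) = {84} ∉ τ ✗.
  V = {[82=85], [84]}: π^{-1}(V) = {82, 84, 85} ∉ τ ✗.
  V = {[83], [84]}: π^{-1}(V) = {83, 84} ∈ τ ✓.
  V = {[82=85], [83], [84]}: π^{-1}(V) = {82, 83, 84, 85} ∈ τ ✓.
Open sets in the quotient: τ_Q = {{}, {[83]}, {[82=85], [83]}, {[83], [84]}, {[82=85], [83], [84]}} (5 elements).


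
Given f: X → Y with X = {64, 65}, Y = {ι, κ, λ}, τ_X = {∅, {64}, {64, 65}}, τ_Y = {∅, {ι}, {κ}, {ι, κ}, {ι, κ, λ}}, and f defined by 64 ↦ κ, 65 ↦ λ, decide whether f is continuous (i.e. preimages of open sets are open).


f IS continuous.

Compute f^{-1}(U) for each U ∈ τ_Y:
  U = ∅: f^{-1}(U) = ∅ ∈ τ_X ✓.
  U = {ι}: f^{-1}(U) = ∅ ∈ τ_X ✓.
  U = {κ}: f^{-1}(U) = {64} ∈ τ_X ✓.
  U = {ι, κ}: f^{-1}(U) = {64} ∈ τ_X ✓.
  U = {ι, κ, λ}: f^{-1}(U) = {64, 65} ∈ τ_X ✓.
Every preimage lies in τ_X, so f IS continuous.


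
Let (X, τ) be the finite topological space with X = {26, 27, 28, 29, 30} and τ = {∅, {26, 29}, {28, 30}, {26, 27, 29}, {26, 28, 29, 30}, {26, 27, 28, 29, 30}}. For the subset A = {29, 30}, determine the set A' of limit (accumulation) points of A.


A' = {26, 27, 28}

For each x ∈ X, list the open sets U ∈ τ with x ∈ U, then check whether U ∩ (A ∖ {x}) ≠ ∅ for every such U.
  x = 26: opens ∋ x are {26, 29}, {26, 27, 29}, {26, 28, 29, 30}, {26, 27, 28, 29, 30}; each meets A ∖ {26}, so x IS a limit point.
  x = 27: opens ∋ x are {26, 27, 29}, {26, 27, 28, 29, 30}; each meets A ∖ {27}, so x IS a limit point.
  x = 28: opens ∋ x are {28, 30}, {26, 28, 29, 30}, {26, 27, 28, 29, 30}; each meets A ∖ {28}, so x IS a limit point.
  x = 29: open {26, 29} ∋ x has {26, 29} ∩ (A ∖ {29}) = ∅, so x is NOT a limit point.
  x = 30: open {28, 30} ∋ x has {28, 30} ∩ (A ∖ {30}) = ∅, so x is NOT a limit point.
Collecting: A' = {26, 27, 28}.


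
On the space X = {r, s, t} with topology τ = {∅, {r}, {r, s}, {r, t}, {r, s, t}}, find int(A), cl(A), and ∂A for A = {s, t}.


int(A) = ∅, cl(A) = {s, t}, ∂A = {s, t}.

Closed sets in (X, τ) are complements of opens:
  closed(X, τ) = {∅, {s}, {t}, {s, t}, {r, s, t}}.
int(A) = ⋃ {U ∈ τ : U ⊆ A}. Opens contained in A: ∅.
Taking the union of these: int(A) = ∅.
cl(A) = ⋂ {C closed : A ⊆ C}. Closed sets containing A: {s, t}, {r, s, t}.
Intersecting these: cl(A) = {s, t}.
∂A = cl(A) ∖ int(A) = {s, t} ∖ ∅ = {s, t}.


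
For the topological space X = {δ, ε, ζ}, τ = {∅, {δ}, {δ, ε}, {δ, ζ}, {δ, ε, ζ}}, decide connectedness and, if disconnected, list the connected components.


(X, τ) is connected.

Find clopen sets (U ∈ τ with X ∖ U ∈ τ):
  U = ∅, X ∖ U = {δ, ε, ζ} — both open, so U is clopen.
  U = {δ, ε, ζ}, X ∖ U = ∅ — both open, so U is clopen.
Only trivial clopens (∅ and X) exist, so (X, τ) is connected.
Compute connected components by grouping points that agree on all clopens:
  component: {δ, ε, ζ}


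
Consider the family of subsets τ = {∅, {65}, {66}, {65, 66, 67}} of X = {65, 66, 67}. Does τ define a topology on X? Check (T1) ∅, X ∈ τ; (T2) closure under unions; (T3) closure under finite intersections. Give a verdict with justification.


τ is NOT a topology on X.

Axiom (T1): ∅ ∈ τ? Yes; X ∈ τ? Yes.
Axiom (T2/T3): check pairwise unions and intersections of members of τ.
Counterexample for (T2): {65} ∪ {66} = {65, 66} ∉ τ. Therefore τ is NOT a topology.


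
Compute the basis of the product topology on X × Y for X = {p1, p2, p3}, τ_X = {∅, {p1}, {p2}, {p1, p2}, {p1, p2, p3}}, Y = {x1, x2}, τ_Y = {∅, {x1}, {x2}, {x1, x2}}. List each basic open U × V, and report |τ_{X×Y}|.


Basis B = {∅ × ∅, {p1} × {x1}, {p1} × {x2}, {p2} × {x1}, {p2} × {x2}, {p1} × {x1, x2}, {p1, p2} × {x1}, {p1, p2} × {x2}, {p2} × {x1, x2}, {p1, p2, p3} × {x1}, {p1, p2, p3} × {x2}, {p1, p2} × {x1, x2}, {p1, p2, p3} × {x1, x2}}; |τ_{X×Y}| = 25.

Enumerate products U × V with U ∈ τ_X, V ∈ τ_Y (deduplicated):
  ∅ × ∅ = {} (∅)
  {p1} × {x1} = {(p1,x1)}
  {p1} × {x2} = {(p1,x2)}
  {p2} × {x1} = {(p2,x1)}
  {p2} × {x2} = {(p2,x2)}
  {p1} × {x1, x2} = {(p1,x1), (p1,x2)}
  {p1, p2} × {x1} = {(p1,x1), (p2,x1)}
  {p1, p2} × {x2} = {(p1,x2), (p2,x2)}
  {p2} × {x1, x2} = {(p2,x1), (p2,x2)}
  {p1, p2, p3} × {x1} = {(p1,x1), (p2,x1), (p3,x1)}
  {p1, p2, p3} × {x2} = {(p1,x2), (p2,x2), (p3,x2)}
  {p1, p2} × {x1, x2} = {(p1,x1), (p1,x2), (p2,x1), (p2,x2)}
  {p1, p2, p3} × {x1, x2} = {(p1,x1), (p1,x2), (p2,x1), (p2,x2), (p3,x1), (p3,x2)}
These 13 distinct sets form the basis B.
Close under arbitrary unions to get τ_{X×Y}; counting gives |τ_{X×Y}| = 25.


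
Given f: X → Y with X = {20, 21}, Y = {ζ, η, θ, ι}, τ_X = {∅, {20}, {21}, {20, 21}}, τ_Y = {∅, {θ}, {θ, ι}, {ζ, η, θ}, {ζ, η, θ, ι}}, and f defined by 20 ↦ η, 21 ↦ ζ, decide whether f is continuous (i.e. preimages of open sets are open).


f IS continuous.

Compute f^{-1}(U) for each U ∈ τ_Y:
  U = ∅: f^{-1}(U) = ∅ ∈ τ_X ✓.
  U = {θ}: f^{-1}(U) = ∅ ∈ τ_X ✓.
  U = {θ, ι}: f^{-1}(U) = ∅ ∈ τ_X ✓.
  U = {ζ, η, θ}: f^{-1}(U) = {20, 21} ∈ τ_X ✓.
  U = {ζ, η, θ, ι}: f^{-1}(U) = {20, 21} ∈ τ_X ✓.
Every preimage lies in τ_X, so f IS continuous.


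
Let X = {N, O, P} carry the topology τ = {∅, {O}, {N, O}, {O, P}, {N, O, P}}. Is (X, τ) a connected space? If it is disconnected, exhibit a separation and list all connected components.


(X, τ) is connected.

Find clopen sets (U ∈ τ with X ∖ U ∈ τ):
  U = ∅, X ∖ U = {N, O, P} — both open, so U is clopen.
  U = {N, O, P}, X ∖ U = ∅ — both open, so U is clopen.
Only trivial clopens (∅ and X) exist, so (X, τ) is connected.
Compute connected components by grouping points that agree on all clopens:
  component: {N, O, P}


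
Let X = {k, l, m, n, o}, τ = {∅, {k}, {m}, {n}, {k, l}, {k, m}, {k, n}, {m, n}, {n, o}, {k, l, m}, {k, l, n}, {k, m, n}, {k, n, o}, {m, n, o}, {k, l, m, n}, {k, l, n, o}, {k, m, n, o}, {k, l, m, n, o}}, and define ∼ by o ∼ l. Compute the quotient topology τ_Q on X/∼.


X/∼ = {[k], [l=o], [m], [n]}; |τ_Q| = 10.

Equivalence classes: [k], [l=o], [m], [n].
Quotient map π: X → X/∼ sends k ↦ [k], l ↦ [l=o], m ↦ [m], n ↦ [n], o ↦ [l=o].
For each subset V ⊆ X/∼, compute π^{-1}(V) ⊆ X and check whether π^{-1}(V) ∈ τ. V is open in τ_Q iff π^{-1}(V) ∈ τ.
  V = {}: π^{-1}(V) = ∅ ∈ τ ✓.
  V = {[k]}: π^{-1}(V) = {k} ∈ τ ✓.
  V = {[l=o]}: π^{-1}(V) = {l, o} ∉ τ ✗.
  V = {[k], [l=o]}: π^{-1}(V) = {k, l, o} ∉ τ ✗.
  V = {[m]}: π^{-1}(V) = {m} ∈ τ ✓.
  V = {[k], [m]}: π^{-1}(V) = {k, m} ∈ τ ✓.
  V = {[l=o], [m]}: π^{-1}(V) = {l, m, o} ∉ τ ✗.
  V = {[k], [l=o], [m]}: π^{-1}(V) = {k, l, m, o} ∉ τ ✗.
  V = {[n]}: π^{-1}(V) = {n} ∈ τ ✓.
  V = {[k], [n]}: π^{-1}(V) = {k, n} ∈ τ ✓.
  V = {[l=o], [n]}: π^{-1}(V) = {l, n, o} ∉ τ ✗.
  V = {[k], [l=o], [n]}: π^{-1}(V) = {k, l, n, o} ∈ τ ✓.
  V = {[m], [n]}: π^{-1}(V) = {m, n} ∈ τ ✓.
  V = {[k], [m], [n]}: π^{-1}(V) = {k, m, n} ∈ τ ✓.
  V = {[l=o], [m], [n]}: π^{-1}(V) = {l, m, n, o} ∉ τ ✗.
  V = {[k], [l=o], [m], [n]}: π^{-1}(V) = {k, l, m, n, o} ∈ τ ✓.
Open sets in the quotient: τ_Q = {{}, {[k]}, {[m]}, {[k], [m]}, {[n]}, {[k], [n]}, {[k], [l=o], [n]}, {[m], [n]}, {[k], [m], [n]}, {[k], [l=o], [m], [n]}} (10 elements).


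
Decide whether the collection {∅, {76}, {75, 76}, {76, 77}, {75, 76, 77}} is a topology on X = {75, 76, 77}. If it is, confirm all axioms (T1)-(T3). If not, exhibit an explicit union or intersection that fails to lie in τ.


τ IS a topology on X.

Axiom (T1): ∅ ∈ τ? Yes; X ∈ τ? Yes.
Axiom (T2/T3): check pairwise unions and intersections of members of τ.
All pairwise intersections and unions checked — each lies in τ. Therefore τ satisfies (T1), (T2), (T3): it IS a topology on X.


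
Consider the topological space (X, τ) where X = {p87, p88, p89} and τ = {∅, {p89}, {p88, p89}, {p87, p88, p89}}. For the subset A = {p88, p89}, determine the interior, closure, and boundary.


int(A) = {p88, p89}, cl(A) = {p87, p88, p89}, ∂A = {p87}.

Closed sets in (X, τ) are complements of opens:
  closed(X, τ) = {∅, {p87}, {p87, p88}, {p87, p88, p89}}.
int(A) = ⋃ {U ∈ τ : U ⊆ A}. Opens contained in A: ∅, {p89}, {p88, p89}.
Taking the union of these: int(A) = {p88, p89}.
cl(A) = ⋂ {C closed : A ⊆ C}. Closed sets containing A: {p87, p88, p89}.
Intersecting these: cl(A) = {p87, p88, p89}.
∂A = cl(A) ∖ int(A) = {p87, p88, p89} ∖ {p88, p89} = {p87}.


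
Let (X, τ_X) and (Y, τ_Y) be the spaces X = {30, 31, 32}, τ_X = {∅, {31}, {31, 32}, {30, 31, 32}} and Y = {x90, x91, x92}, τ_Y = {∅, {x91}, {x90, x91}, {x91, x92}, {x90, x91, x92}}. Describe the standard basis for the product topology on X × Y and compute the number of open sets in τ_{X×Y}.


Basis B = {∅ × ∅, {31} × {x91}, {31} × {x90, x91}, {31} × {x91, x92}, {31, 32} × {x91}, {30, 31, 32} × {x91}, {31} × {x90, x91, x92}, {31, 32} × {x90, x91}, {31, 32} × {x91, x92}, {30, 31, 32} × {x90, x91}, {30, 31, 32} × {x91, x92}, {31, 32} × {x90, x91, x92}, {30, 31, 32} × {x90, x91, x92}}; |τ_{X×Y}| = 30.

Enumerate products U × V with U ∈ τ_X, V ∈ τ_Y (deduplicated):
  ∅ × ∅ = {} (∅)
  {31} × {x91} = {(31,x91)}
  {31} × {x90, x91} = {(31,x90), (31,x91)}
  {31} × {x91, x92} = {(31,x91), (31,x92)}
  {31, 32} × {x91} = {(31,x91), (32,x91)}
  {30, 31, 32} × {x91} = {(30,x91), (31,x91), (32,x91)}
  {31} × {x90, x91, x92} = {(31,x90), (31,x91), (31,x92)}
  {31, 32} × {x90, x91} = {(31,x90), (31,x91), (32,x90), (32,x91)}
  {31, 32} × {x91, x92} = {(31,x91), (31,x92), (32,x91), (32,x92)}
  {30, 31, 32} × {x90, x91} = {(30,x90), (30,x91), (31,x90), (31,x91), (32,x90), (32,x91)}
  {30, 31, 32} × {x91, x92} = {(30,x91), (30,x92), (31,x91), (31,x92), (32,x91), (32,x92)}
  {31, 32} × {x90, x91, x92} = {(31,x90), (31,x91), (31,x92), (32,x90), (32,x91), (32,x92)}
  {30, 31, 32} × {x90, x91, x92} = {(30,x90), (30,x91), (30,x92), (31,x90), (31,x91), (31,x92), (32,x90), (32,x91), (32,x92)}
These 13 distinct sets form the basis B.
Close under arbitrary unions to get τ_{X×Y}; counting gives |τ_{X×Y}| = 30.


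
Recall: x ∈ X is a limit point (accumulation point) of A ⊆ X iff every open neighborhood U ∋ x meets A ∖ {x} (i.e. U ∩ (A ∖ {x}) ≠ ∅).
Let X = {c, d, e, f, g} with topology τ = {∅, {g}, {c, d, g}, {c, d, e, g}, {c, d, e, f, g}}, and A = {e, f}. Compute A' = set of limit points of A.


A' = {f}

For each x ∈ X, list the open sets U ∈ τ with x ∈ U, then check whether U ∩ (A ∖ {x}) ≠ ∅ for every such U.
  x = c: open {c, d, g} ∋ x has {c, d, g} ∩ (A ∖ {c}) = ∅, so x is NOT a limit point.
  x = d: open {c, d, g} ∋ x has {c, d, g} ∩ (A ∖ {d}) = ∅, so x is NOT a limit point.
  x = e: open {c, d, e, g} ∋ x has {c, d, e, g} ∩ (A ∖ {e}) = ∅, so x is NOT a limit point.
  x = f: opens ∋ x are {c, d, e, f, g}; each meets A ∖ {f}, so x IS a limit point.
  x = g: open {g} ∋ x has {g} ∩ (A ∖ {g}) = ∅, so x is NOT a limit point.
Collecting: A' = {f}.


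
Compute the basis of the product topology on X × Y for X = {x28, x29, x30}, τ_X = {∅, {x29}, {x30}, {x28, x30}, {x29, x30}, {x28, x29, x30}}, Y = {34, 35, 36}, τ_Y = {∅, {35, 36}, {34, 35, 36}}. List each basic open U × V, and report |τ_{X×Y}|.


Basis B = {∅ × ∅, {x29} × {35, 36}, {x30} × {35, 36}, {x29} × {34, 35, 36}, {x30} × {34, 35, 36}, {x28, x30} × {35, 36}, {x29, x30} × {35, 36}, {x28, x30} × {34, 35, 36}, {x28, x29, x30} × {35, 36}, {x29, x30} × {34, 35, 36}, {x28, x29, x30} × {34, 35, 36}}; |τ_{X×Y}| = 18.

Enumerate products U × V with U ∈ τ_X, V ∈ τ_Y (deduplicated):
  ∅ × ∅ = {} (∅)
  {x29} × {35, 36} = {(x29,35), (x29,36)}
  {x30} × {35, 36} = {(x30,35), (x30,36)}
  {x29} × {34, 35, 36} = {(x29,34), (x29,35), (x29,36)}
  {x30} × {34, 35, 36} = {(x30,34), (x30,35), (x30,36)}
  {x28, x30} × {35, 36} = {(x28,35), (x28,36), (x30,35), (x30,36)}
  {x29, x30} × {35, 36} = {(x29,35), (x29,36), (x30,35), (x30,36)}
  {x28, x30} × {34, 35, 36} = {(x28,34), (x28,35), (x28,36), (x30,34), (x30,35), (x30,36)}
  {x28, x29, x30} × {35, 36} = {(x28,35), (x28,36), (x29,35), (x29,36), (x30,35), (x30,36)}
  {x29, x30} × {34, 35, 36} = {(x29,34), (x29,35), (x29,36), (x30,34), (x30,35), (x30,36)}
  {x28, x29, x30} × {34, 35, 36} = {(x28,34), (x28,35), (x28,36), (x29,34), (x29,35), (x29,36), (x30,34), (x30,35), (x30,36)}
These 11 distinct sets form the basis B.
Close under arbitrary unions to get τ_{X×Y}; counting gives |τ_{X×Y}| = 18.
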